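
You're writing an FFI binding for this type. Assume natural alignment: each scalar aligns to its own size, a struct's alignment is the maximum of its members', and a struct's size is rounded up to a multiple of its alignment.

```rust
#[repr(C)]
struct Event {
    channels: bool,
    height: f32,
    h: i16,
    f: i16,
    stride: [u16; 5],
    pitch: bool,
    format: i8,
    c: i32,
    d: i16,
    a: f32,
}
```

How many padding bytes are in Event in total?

5

@0: channels [1B, align 1] → 1
+3 pad (align 4)
@4: height [4B, align 4] → 8
@8: h [2B, align 2] → 10
@10: f [2B, align 2] → 12
@12: stride [10B, align 2] → 22
@22: pitch [1B, align 1] → 23
@23: format [1B, align 1] → 24
@24: c [4B, align 4] → 28
@28: d [2B, align 2] → 30
+2 pad (align 4)
@32: a [4B, align 4] → 36
size 36, align 4
data bytes 31, size 36 → padding 5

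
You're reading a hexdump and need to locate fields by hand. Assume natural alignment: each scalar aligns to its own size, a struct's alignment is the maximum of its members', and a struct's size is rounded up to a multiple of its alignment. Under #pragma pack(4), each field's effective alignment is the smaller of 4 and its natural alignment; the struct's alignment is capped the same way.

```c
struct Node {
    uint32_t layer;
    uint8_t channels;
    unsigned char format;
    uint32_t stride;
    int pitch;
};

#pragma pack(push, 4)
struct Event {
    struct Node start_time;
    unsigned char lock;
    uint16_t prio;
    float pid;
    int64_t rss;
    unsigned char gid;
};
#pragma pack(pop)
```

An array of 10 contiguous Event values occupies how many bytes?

Node: @0: layer [4B, align 4] → 4; @4: channels [1B, align 1] → 5; @5: format [1B, align 1] → 6; +2 pad (align 4); @8: stride [4B, align 4] → 12; @12: pitch [4B, align 4] → 16; size 16, align 4
@0: start_time [16B, align 4] → 16
@16: lock [1B, align 1] → 17
+1 pad (align 2)
@18: prio [2B, align 2] → 20
@20: pid [4B, align 4] → 24
@24: rss [8B, align 4] → 32
@32: gid [1B, align 1] → 33
+3 tail pad (align 4)
size 36, align 4
array of 10: 10 × 36 = 360

360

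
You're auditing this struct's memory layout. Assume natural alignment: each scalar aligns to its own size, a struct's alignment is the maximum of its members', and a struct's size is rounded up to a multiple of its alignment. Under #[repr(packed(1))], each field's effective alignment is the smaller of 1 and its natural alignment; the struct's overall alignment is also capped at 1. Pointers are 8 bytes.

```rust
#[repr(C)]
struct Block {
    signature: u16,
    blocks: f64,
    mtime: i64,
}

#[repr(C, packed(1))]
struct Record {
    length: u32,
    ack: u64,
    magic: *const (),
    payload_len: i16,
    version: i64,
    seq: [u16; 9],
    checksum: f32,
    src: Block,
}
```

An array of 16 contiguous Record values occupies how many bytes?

1216

Block: @0: signature [2B, align 2] → 2; +6 pad (align 8); @8: blocks [8B, align 8] → 16; @16: mtime [8B, align 8] → 24; size 24, align 8
@0: length [4B, align 1] → 4
@4: ack [8B, align 1] → 12
@12: magic [8B, align 1] → 20
@20: payload_len [2B, align 1] → 22
@22: version [8B, align 1] → 30
@30: seq [18B, align 1] → 48
@48: checksum [4B, align 1] → 52
@52: src [24B, align 1] → 76
size 76, align 1
array of 16: 16 × 76 = 1216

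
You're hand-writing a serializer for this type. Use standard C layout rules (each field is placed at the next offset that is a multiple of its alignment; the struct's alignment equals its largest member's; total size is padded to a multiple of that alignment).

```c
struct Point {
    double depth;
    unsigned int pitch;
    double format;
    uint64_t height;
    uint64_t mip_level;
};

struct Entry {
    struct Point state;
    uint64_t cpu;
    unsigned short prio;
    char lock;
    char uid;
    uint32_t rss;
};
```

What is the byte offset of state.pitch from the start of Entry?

8

Point: depth at 0 (size 8, align 8) → ends 8; pitch at 8 (size 4, align 4) → ends 12; pad 4 to align 8 for format; format at 16 (size 8, align 8) → ends 24; height at 24 (size 8, align 8) → ends 32; mip_level at 32 (size 8, align 8) → ends 40; total 40 bytes, alignment 8
state at 0 (size 40, align 8) → ends 40
within Point: pitch at 8
0 + 8 = 8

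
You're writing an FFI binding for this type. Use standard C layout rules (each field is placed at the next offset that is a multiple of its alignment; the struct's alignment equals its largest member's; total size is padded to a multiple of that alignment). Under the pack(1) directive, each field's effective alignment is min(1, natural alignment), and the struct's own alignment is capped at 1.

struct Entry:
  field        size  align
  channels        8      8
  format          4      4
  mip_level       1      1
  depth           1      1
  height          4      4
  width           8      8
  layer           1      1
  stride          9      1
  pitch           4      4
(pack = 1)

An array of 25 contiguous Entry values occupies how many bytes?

1000

channels at 0 (size 8, align 1) → ends 8
format at 8 (size 4, align 1) → ends 12
mip_level at 12 (size 1, align 1) → ends 13
depth at 13 (size 1, align 1) → ends 14
height at 14 (size 4, align 1) → ends 18
width at 18 (size 8, align 1) → ends 26
layer at 26 (size 1, align 1) → ends 27
stride at 27 (size 9, align 1) → ends 36
pitch at 36 (size 4, align 1) → ends 40
total 40 bytes, alignment 1
array of 25: 25 × 40 = 1000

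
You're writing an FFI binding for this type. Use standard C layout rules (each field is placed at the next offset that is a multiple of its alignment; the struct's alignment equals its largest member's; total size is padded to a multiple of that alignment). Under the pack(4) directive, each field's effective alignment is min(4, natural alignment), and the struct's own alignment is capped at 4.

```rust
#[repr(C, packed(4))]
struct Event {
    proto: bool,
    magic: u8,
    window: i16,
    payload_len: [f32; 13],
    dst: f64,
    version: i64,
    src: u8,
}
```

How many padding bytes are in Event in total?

0..1  proto  (1B, 1-aligned)
1..2  magic  (1B, 1-aligned)
2..4  window  (2B, 2-aligned)
4..56  payload_len  (52B, 4-aligned)
56..64  dst  (8B, 4-aligned)
64..72  version  (8B, 4-aligned)
72..73  src  (1B, 1-aligned)
73..76  -- tail padding (3B)
sizeof = 76, alignof = 4
data bytes 73, size 76 → padding 3

3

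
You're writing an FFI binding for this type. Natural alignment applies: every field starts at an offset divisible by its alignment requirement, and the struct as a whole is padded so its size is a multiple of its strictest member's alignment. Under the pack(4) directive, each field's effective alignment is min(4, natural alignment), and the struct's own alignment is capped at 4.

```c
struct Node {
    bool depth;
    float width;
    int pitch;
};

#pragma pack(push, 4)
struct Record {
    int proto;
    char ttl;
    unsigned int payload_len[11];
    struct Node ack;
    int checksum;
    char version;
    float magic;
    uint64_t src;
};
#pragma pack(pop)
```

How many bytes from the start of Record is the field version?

Node: 0..1  depth  (1B, 1-aligned); 1..4  -- padding (3B); 4..8  width  (4B, 4-aligned); 8..12  pitch  (4B, 4-aligned); sizeof = 12, alignof = 4
0..4  proto  (4B, 4-aligned)
4..5  ttl  (1B, 1-aligned)
5..8  -- padding (3B)
8..52  payload_len  (44B, 4-aligned)
52..64  ack  (12B, 4-aligned)
64..68  checksum  (4B, 4-aligned)
68..69  version  (1B, 1-aligned)

68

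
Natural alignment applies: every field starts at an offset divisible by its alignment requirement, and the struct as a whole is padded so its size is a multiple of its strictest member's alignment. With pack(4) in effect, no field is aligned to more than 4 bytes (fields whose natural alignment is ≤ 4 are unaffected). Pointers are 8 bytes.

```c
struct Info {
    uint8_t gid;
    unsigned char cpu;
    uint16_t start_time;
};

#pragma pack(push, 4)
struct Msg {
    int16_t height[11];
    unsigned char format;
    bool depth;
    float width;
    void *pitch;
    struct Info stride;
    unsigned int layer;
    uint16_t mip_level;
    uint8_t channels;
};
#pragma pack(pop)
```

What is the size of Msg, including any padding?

Info: @0: gid [1B, align 1] → 1; @1: cpu [1B, align 1] → 2; @2: start_time [2B, align 2] → 4; size 4, align 2
@0: height [22B, align 2] → 22
@22: format [1B, align 1] → 23
@23: depth [1B, align 1] → 24
@24: width [4B, align 4] → 28
@28: pitch [8B, align 4] → 36
@36: stride [4B, align 2] → 40
@40: layer [4B, align 4] → 44
@44: mip_level [2B, align 2] → 46
@46: channels [1B, align 1] → 47
+1 tail pad (align 4)
size 48, align 4

48 bytes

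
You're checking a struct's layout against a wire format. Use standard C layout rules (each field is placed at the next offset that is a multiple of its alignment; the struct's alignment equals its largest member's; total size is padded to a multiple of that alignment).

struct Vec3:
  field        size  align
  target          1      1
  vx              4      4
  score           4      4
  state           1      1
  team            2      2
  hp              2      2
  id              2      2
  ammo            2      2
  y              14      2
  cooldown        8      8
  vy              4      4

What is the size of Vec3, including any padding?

56 bytes

@0: target [1B, align 1] → 1
+3 pad (align 4)
@4: vx [4B, align 4] → 8
@8: score [4B, align 4] → 12
@12: state [1B, align 1] → 13
+1 pad (align 2)
@14: team [2B, align 2] → 16
@16: hp [2B, align 2] → 18
@18: id [2B, align 2] → 20
@20: ammo [2B, align 2] → 22
@22: y [14B, align 2] → 36
+4 pad (align 8)
@40: cooldown [8B, align 8] → 48
@48: vy [4B, align 4] → 52
+4 tail pad (align 8)
size 56, align 8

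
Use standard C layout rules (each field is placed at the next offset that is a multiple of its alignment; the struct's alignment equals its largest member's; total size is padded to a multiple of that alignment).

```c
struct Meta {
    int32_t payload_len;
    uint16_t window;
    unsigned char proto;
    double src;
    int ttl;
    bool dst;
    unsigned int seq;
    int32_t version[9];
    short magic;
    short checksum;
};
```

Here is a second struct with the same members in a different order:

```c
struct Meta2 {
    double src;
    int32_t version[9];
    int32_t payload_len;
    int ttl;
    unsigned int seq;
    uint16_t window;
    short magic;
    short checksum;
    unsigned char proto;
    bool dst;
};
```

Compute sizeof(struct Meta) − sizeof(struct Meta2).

0..4  payload_len  (4B, 4-aligned)
4..6  window  (2B, 2-aligned)
6..7  proto  (1B, 1-aligned)
7..8  -- padding (1B)
8..16  src  (8B, 8-aligned)
16..20  ttl  (4B, 4-aligned)
20..21  dst  (1B, 1-aligned)
21..24  -- padding (3B)
24..28  seq  (4B, 4-aligned)
28..64  version  (36B, 4-aligned)
64..66  magic  (2B, 2-aligned)
66..68  checksum  (2B, 2-aligned)
68..72  -- tail padding (4B)
sizeof = 72, alignof = 8
— Meta2 —
0..8  src  (8B, 8-aligned)
8..44  version  (36B, 4-aligned)
44..48  payload_len  (4B, 4-aligned)
48..52  ttl  (4B, 4-aligned)
52..56  seq  (4B, 4-aligned)
56..58  window  (2B, 2-aligned)
58..60  magic  (2B, 2-aligned)
60..62  checksum  (2B, 2-aligned)
62..63  proto  (1B, 1-aligned)
63..64  dst  (1B, 1-aligned)
sizeof = 64, alignof = 8
72 − 64 = 8

8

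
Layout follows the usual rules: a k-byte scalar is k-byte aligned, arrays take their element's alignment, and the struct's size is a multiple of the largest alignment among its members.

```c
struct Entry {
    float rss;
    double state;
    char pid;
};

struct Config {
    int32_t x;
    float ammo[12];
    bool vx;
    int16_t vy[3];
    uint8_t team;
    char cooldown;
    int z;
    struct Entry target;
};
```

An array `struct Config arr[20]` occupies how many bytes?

1920

Entry: rss at 0 (size 4, align 4) → ends 4; pad 4 to align 8 for state; state at 8 (size 8, align 8) → ends 16; pid at 16 (size 1, align 1) → ends 17; tail pad 7 to reach multiple of 8; total 24 bytes, alignment 8
x at 0 (size 4, align 4) → ends 4
ammo at 4 (size 48, align 4) → ends 52
vx at 52 (size 1, align 1) → ends 53
pad 1 to align 2 for vy
vy at 54 (size 6, align 2) → ends 60
team at 60 (size 1, align 1) → ends 61
cooldown at 61 (size 1, align 1) → ends 62
pad 2 to align 4 for z
z at 64 (size 4, align 4) → ends 68
pad 4 to align 8 for target
target at 72 (size 24, align 8) → ends 96
total 96 bytes, alignment 8
array of 20: 20 × 96 = 1920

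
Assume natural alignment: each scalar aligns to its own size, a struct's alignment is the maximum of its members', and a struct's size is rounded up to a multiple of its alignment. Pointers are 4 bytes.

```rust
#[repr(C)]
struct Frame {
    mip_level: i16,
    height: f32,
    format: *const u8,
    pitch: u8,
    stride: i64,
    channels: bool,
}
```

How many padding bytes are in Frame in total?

mip_level at 0 (size 2, align 2) → ends 2
pad 2 to align 4 for height
height at 4 (size 4, align 4) → ends 8
format at 8 (size 4, align 4) → ends 12
pitch at 12 (size 1, align 1) → ends 13
pad 3 to align 8 for stride
stride at 16 (size 8, align 8) → ends 24
channels at 24 (size 1, align 1) → ends 25
tail pad 7 to reach multiple of 8
total 32 bytes, alignment 8
data bytes 20, size 32 → padding 12

12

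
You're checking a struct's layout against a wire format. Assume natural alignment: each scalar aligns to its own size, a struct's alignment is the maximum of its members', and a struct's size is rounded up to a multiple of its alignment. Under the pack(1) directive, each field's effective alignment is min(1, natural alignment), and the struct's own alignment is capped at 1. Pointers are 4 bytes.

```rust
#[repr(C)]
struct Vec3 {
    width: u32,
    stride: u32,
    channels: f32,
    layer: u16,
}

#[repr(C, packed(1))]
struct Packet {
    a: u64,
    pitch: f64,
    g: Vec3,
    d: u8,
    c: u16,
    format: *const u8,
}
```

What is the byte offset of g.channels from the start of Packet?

24

Vec3: @0: width [4B, align 4] → 4; @4: stride [4B, align 4] → 8; @8: channels [4B, align 4] → 12; @12: layer [2B, align 2] → 14; +2 tail pad (align 4); size 16, align 4
@0: a [8B, align 1] → 8
@8: pitch [8B, align 1] → 16
@16: g [16B, align 1] → 32
within Vec3: channels at 8
16 + 8 = 24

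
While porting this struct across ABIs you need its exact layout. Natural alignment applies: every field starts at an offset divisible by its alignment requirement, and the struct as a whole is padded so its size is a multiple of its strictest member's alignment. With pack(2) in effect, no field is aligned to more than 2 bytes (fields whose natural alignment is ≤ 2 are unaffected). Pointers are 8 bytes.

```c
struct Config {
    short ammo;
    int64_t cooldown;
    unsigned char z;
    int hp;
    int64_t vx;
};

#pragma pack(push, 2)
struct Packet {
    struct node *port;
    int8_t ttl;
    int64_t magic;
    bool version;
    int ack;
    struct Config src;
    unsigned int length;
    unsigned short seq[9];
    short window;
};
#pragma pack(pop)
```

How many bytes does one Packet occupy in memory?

Config: @0: ammo [2B, align 2] → 2; +6 pad (align 8); @8: cooldown [8B, align 8] → 16; @16: z [1B, align 1] → 17; +3 pad (align 4); @20: hp [4B, align 4] → 24; @24: vx [8B, align 8] → 32; size 32, align 8
@0: port [8B, align 2] → 8
@8: ttl [1B, align 1] → 9
+1 pad (align 2)
@10: magic [8B, align 2] → 18
@18: version [1B, align 1] → 19
+1 pad (align 2)
@20: ack [4B, align 2] → 24
@24: src [32B, align 2] → 56
@56: length [4B, align 2] → 60
@60: seq [18B, align 2] → 78
@78: window [2B, align 2] → 80
size 80, align 2

80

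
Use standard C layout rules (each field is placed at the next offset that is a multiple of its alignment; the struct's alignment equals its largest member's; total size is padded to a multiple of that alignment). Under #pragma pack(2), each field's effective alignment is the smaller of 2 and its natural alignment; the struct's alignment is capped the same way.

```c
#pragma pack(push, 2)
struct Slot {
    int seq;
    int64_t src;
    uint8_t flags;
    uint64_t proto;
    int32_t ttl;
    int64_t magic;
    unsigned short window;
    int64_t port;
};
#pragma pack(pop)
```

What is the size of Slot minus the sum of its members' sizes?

1

@0: seq [4B, align 2] → 4
@4: src [8B, align 2] → 12
@12: flags [1B, align 1] → 13
+1 pad (align 2)
@14: proto [8B, align 2] → 22
@22: ttl [4B, align 2] → 26
@26: magic [8B, align 2] → 34
@34: window [2B, align 2] → 36
@36: port [8B, align 2] → 44
size 44, align 2
data bytes 43, size 44 → padding 1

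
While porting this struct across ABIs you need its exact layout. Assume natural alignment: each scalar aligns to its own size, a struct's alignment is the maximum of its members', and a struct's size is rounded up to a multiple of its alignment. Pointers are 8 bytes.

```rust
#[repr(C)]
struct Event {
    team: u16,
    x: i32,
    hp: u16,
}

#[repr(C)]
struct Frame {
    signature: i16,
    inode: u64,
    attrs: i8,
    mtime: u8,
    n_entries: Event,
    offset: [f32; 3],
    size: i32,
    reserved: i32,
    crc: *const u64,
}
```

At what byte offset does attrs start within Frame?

Event: 0..2  team  (2B, 2-aligned); 2..4  -- padding (2B); 4..8  x  (4B, 4-aligned); 8..10  hp  (2B, 2-aligned); 10..12  -- tail padding (2B); sizeof = 12, alignof = 4
0..2  signature  (2B, 2-aligned)
2..8  -- padding (6B)
8..16  inode  (8B, 8-aligned)
16..17  attrs  (1B, 1-aligned)

16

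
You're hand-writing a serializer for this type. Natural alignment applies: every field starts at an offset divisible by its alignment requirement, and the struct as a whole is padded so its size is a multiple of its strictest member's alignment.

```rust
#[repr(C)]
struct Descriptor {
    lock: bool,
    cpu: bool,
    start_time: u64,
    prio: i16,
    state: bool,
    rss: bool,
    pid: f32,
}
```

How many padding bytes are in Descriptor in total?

6

@0: lock [1B, align 1] → 1
@1: cpu [1B, align 1] → 2
+6 pad (align 8)
@8: start_time [8B, align 8] → 16
@16: prio [2B, align 2] → 18
@18: state [1B, align 1] → 19
@19: rss [1B, align 1] → 20
@20: pid [4B, align 4] → 24
size 24, align 8
data bytes 18, size 24 → padding 6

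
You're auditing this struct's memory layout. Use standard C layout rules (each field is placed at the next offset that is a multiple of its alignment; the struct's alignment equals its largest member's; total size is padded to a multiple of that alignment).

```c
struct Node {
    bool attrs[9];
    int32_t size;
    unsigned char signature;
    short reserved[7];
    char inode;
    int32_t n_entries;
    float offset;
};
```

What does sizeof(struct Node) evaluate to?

44 bytes

attrs at 0 (size 9, align 1) → ends 9
pad 3 to align 4 for size
size at 12 (size 4, align 4) → ends 16
signature at 16 (size 1, align 1) → ends 17
pad 1 to align 2 for reserved
reserved at 18 (size 14, align 2) → ends 32
inode at 32 (size 1, align 1) → ends 33
pad 3 to align 4 for n_entries
n_entries at 36 (size 4, align 4) → ends 40
offset at 40 (size 4, align 4) → ends 44
total 44 bytes, alignment 4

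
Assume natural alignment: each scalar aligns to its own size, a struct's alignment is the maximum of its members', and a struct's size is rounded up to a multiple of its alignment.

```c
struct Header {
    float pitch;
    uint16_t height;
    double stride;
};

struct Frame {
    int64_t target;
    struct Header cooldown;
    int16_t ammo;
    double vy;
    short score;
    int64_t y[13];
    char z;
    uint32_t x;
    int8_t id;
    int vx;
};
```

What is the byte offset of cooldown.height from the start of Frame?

Header: @0: pitch [4B, align 4] → 4; @4: height [2B, align 2] → 6; +2 pad (align 8); @8: stride [8B, align 8] → 16; size 16, align 8
@0: target [8B, align 8] → 8
@8: cooldown [16B, align 8] → 24
within Header: height at 4
8 + 4 = 12

12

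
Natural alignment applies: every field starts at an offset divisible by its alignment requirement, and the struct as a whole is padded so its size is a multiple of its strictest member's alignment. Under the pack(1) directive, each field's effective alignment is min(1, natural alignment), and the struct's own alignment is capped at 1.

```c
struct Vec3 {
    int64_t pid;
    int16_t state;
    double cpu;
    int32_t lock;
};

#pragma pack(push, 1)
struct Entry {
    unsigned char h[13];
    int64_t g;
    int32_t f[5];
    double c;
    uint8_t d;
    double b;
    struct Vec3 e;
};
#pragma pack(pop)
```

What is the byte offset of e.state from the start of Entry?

66

Vec3: @0: pid [8B, align 8] → 8; @8: state [2B, align 2] → 10; +6 pad (align 8); @16: cpu [8B, align 8] → 24; @24: lock [4B, align 4] → 28; +4 tail pad (align 8); size 32, align 8
@0: h [13B, align 1] → 13
@13: g [8B, align 1] → 21
@21: f [20B, align 1] → 41
@41: c [8B, align 1] → 49
@49: d [1B, align 1] → 50
@50: b [8B, align 1] → 58
@58: e [32B, align 1] → 90
within Vec3: state at 8
58 + 8 = 66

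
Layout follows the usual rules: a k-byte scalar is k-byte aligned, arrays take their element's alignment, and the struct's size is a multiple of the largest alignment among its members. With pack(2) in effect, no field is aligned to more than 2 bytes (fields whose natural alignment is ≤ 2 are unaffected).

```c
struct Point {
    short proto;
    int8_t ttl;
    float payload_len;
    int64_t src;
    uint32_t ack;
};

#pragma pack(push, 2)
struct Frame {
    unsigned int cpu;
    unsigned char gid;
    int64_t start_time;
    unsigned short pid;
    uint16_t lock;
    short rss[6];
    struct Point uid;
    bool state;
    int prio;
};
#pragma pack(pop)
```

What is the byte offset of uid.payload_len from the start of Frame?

34

Point: @0: proto [2B, align 2] → 2; @2: ttl [1B, align 1] → 3; +1 pad (align 4); @4: payload_len [4B, align 4] → 8; @8: src [8B, align 8] → 16; @16: ack [4B, align 4] → 20; +4 tail pad (align 8); size 24, align 8
@0: cpu [4B, align 2] → 4
@4: gid [1B, align 1] → 5
+1 pad (align 2)
@6: start_time [8B, align 2] → 14
@14: pid [2B, align 2] → 16
@16: lock [2B, align 2] → 18
@18: rss [12B, align 2] → 30
@30: uid [24B, align 2] → 54
within Point: payload_len at 4
30 + 4 = 34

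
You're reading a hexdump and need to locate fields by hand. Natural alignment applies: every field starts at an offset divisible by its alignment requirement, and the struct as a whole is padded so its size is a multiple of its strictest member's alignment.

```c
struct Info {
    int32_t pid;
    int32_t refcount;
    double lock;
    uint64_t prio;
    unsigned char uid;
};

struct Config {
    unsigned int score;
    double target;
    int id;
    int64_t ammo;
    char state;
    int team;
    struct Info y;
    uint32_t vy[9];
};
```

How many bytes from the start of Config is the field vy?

Info: @0: pid [4B, align 4] → 4; @4: refcount [4B, align 4] → 8; @8: lock [8B, align 8] → 16; @16: prio [8B, align 8] → 24; @24: uid [1B, align 1] → 25; +7 tail pad (align 8); size 32, align 8
@0: score [4B, align 4] → 4
+4 pad (align 8)
@8: target [8B, align 8] → 16
@16: id [4B, align 4] → 20
+4 pad (align 8)
@24: ammo [8B, align 8] → 32
@32: state [1B, align 1] → 33
+3 pad (align 4)
@36: team [4B, align 4] → 40
@40: y [32B, align 8] → 72
@72: vy [36B, align 4] → 108

72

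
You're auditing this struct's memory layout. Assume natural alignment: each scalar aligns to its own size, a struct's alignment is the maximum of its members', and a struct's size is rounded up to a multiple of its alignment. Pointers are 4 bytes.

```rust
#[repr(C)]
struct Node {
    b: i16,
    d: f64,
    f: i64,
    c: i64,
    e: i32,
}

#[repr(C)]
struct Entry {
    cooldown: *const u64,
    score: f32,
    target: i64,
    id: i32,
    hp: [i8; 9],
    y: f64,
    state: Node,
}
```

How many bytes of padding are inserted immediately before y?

3

Node: 0..2  b  (2B, 2-aligned); 2..8  -- padding (6B); 8..16  d  (8B, 8-aligned); 16..24  f  (8B, 8-aligned); 24..32  c  (8B, 8-aligned); 32..36  e  (4B, 4-aligned); 36..40  -- tail padding (4B); sizeof = 40, alignof = 8
0..4  cooldown  (4B, 4-aligned)
4..8  score  (4B, 4-aligned)
8..16  target  (8B, 8-aligned)
16..20  id  (4B, 4-aligned)
20..29  hp  (9B, 1-aligned)
29..32  -- padding (3B)
32..40  y  (8B, 8-aligned)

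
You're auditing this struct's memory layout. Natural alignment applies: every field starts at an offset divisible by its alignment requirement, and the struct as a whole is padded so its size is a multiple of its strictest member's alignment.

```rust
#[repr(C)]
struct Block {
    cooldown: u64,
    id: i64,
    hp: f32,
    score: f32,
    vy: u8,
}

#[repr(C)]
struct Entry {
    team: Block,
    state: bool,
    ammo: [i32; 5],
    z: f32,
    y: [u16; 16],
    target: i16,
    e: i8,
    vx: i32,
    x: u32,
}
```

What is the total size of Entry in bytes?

Block: @0: cooldown [8B, align 8] → 8; @8: id [8B, align 8] → 16; @16: hp [4B, align 4] → 20; @20: score [4B, align 4] → 24; @24: vy [1B, align 1] → 25; +7 tail pad (align 8); size 32, align 8
@0: team [32B, align 8] → 32
@32: state [1B, align 1] → 33
+3 pad (align 4)
@36: ammo [20B, align 4] → 56
@56: z [4B, align 4] → 60
@60: y [32B, align 2] → 92
@92: target [2B, align 2] → 94
@94: e [1B, align 1] → 95
+1 pad (align 4)
@96: vx [4B, align 4] → 100
@100: x [4B, align 4] → 104
size 104, align 8

104 bytes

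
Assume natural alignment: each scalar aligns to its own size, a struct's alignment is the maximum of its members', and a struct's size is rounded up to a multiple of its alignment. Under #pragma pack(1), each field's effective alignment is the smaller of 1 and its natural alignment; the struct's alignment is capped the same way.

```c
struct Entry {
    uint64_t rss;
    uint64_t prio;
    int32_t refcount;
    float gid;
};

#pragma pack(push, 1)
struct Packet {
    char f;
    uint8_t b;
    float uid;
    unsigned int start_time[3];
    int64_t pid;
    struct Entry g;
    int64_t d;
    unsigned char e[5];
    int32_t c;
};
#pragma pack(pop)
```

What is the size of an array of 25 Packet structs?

1675

Entry: rss at 0 (size 8, align 8) → ends 8; prio at 8 (size 8, align 8) → ends 16; refcount at 16 (size 4, align 4) → ends 20; gid at 20 (size 4, align 4) → ends 24; total 24 bytes, alignment 8
f at 0 (size 1, align 1) → ends 1
b at 1 (size 1, align 1) → ends 2
uid at 2 (size 4, align 1) → ends 6
start_time at 6 (size 12, align 1) → ends 18
pid at 18 (size 8, align 1) → ends 26
g at 26 (size 24, align 1) → ends 50
d at 50 (size 8, align 1) → ends 58
e at 58 (size 5, align 1) → ends 63
c at 63 (size 4, align 1) → ends 67
total 67 bytes, alignment 1
array of 25: 25 × 67 = 1675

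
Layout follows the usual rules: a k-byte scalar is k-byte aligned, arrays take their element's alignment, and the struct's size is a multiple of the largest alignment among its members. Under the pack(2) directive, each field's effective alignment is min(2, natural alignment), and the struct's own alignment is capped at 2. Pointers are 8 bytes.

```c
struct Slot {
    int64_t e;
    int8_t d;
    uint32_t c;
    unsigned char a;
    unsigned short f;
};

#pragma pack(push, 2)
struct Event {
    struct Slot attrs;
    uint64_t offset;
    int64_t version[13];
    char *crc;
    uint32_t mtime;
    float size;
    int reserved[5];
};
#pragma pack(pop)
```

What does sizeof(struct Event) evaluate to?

Slot: @0: e [8B, align 8] → 8; @8: d [1B, align 1] → 9; +3 pad (align 4); @12: c [4B, align 4] → 16; @16: a [1B, align 1] → 17; +1 pad (align 2); @18: f [2B, align 2] → 20; +4 tail pad (align 8); size 24, align 8
@0: attrs [24B, align 2] → 24
@24: offset [8B, align 2] → 32
@32: version [104B, align 2] → 136
@136: crc [8B, align 2] → 144
@144: mtime [4B, align 2] → 148
@148: size [4B, align 2] → 152
@152: reserved [20B, align 2] → 172
size 172, align 2

172 bytes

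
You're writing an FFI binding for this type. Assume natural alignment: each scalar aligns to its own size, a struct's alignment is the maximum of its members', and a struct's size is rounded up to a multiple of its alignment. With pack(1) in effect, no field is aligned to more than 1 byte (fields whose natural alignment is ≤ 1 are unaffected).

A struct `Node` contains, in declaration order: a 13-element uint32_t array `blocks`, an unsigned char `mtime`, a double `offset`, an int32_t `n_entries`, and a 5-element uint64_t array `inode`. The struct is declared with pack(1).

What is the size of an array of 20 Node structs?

@0: blocks [52B, align 1] → 52
@52: mtime [1B, align 1] → 53
@53: offset [8B, align 1] → 61
@61: n_entries [4B, align 1] → 65
@65: inode [40B, align 1] → 105
size 105, align 1
array of 20: 20 × 105 = 2100

2100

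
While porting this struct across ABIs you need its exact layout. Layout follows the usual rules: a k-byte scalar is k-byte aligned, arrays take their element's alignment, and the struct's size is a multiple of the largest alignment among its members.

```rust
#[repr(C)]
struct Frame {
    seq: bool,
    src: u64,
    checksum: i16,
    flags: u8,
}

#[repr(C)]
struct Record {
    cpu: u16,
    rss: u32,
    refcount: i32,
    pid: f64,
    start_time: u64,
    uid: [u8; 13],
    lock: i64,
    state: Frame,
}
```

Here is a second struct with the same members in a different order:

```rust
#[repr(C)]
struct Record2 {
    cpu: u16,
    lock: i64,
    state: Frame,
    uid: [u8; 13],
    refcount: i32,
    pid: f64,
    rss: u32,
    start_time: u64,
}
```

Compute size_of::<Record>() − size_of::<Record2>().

-8

Frame: @0: seq [1B, align 1] → 1; +7 pad (align 8); @8: src [8B, align 8] → 16; @16: checksum [2B, align 2] → 18; @18: flags [1B, align 1] → 19; +5 tail pad (align 8); size 24, align 8
@0: cpu [2B, align 2] → 2
+2 pad (align 4)
@4: rss [4B, align 4] → 8
@8: refcount [4B, align 4] → 12
+4 pad (align 8)
@16: pid [8B, align 8] → 24
@24: start_time [8B, align 8] → 32
@32: uid [13B, align 1] → 45
+3 pad (align 8)
@48: lock [8B, align 8] → 56
@56: state [24B, align 8] → 80
size 80, align 8
— Record2 —
@0: cpu [2B, align 2] → 2
+6 pad (align 8)
@8: lock [8B, align 8] → 16
@16: state [24B, align 8] → 40
@40: uid [13B, align 1] → 53
+3 pad (align 4)
@56: refcount [4B, align 4] → 60
+4 pad (align 8)
@64: pid [8B, align 8] → 72
@72: rss [4B, align 4] → 76
+4 pad (align 8)
@80: start_time [8B, align 8] → 88
size 88, align 8
80 − 88 = -8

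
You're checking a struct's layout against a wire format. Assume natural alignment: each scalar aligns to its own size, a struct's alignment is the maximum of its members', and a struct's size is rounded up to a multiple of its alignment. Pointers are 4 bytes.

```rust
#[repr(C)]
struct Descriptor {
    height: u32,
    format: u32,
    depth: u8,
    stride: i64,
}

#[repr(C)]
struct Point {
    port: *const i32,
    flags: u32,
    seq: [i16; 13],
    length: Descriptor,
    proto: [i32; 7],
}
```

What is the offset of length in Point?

Descriptor: height at 0 (size 4, align 4) → ends 4; format at 4 (size 4, align 4) → ends 8; depth at 8 (size 1, align 1) → ends 9; pad 7 to align 8 for stride; stride at 16 (size 8, align 8) → ends 24; total 24 bytes, alignment 8
port at 0 (size 4, align 4) → ends 4
flags at 4 (size 4, align 4) → ends 8
seq at 8 (size 26, align 2) → ends 34
pad 6 to align 8 for length
length at 40 (size 24, align 8) → ends 64

40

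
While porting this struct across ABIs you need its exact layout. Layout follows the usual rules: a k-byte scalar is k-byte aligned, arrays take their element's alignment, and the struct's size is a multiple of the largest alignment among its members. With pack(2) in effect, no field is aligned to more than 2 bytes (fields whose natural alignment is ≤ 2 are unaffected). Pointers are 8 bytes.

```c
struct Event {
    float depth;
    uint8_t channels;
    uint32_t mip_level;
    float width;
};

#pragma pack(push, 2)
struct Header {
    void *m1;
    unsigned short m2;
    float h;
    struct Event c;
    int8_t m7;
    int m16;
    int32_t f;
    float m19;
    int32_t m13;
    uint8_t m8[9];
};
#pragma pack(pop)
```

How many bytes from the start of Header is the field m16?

32

Event: @0: depth [4B, align 4] → 4; @4: channels [1B, align 1] → 5; +3 pad (align 4); @8: mip_level [4B, align 4] → 12; @12: width [4B, align 4] → 16; size 16, align 4
@0: m1 [8B, align 2] → 8
@8: m2 [2B, align 2] → 10
@10: h [4B, align 2] → 14
@14: c [16B, align 2] → 30
@30: m7 [1B, align 1] → 31
+1 pad (align 2)
@32: m16 [4B, align 2] → 36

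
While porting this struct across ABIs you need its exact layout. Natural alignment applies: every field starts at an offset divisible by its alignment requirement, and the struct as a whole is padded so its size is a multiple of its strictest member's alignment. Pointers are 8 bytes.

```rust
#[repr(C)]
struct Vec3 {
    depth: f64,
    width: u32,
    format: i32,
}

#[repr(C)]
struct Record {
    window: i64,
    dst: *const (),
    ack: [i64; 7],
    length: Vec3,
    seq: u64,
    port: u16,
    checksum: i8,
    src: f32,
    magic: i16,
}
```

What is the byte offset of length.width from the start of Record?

80

Vec3: depth at 0 (size 8, align 8) → ends 8; width at 8 (size 4, align 4) → ends 12; format at 12 (size 4, align 4) → ends 16; total 16 bytes, alignment 8
window at 0 (size 8, align 8) → ends 8
dst at 8 (size 8, align 8) → ends 16
ack at 16 (size 56, align 8) → ends 72
length at 72 (size 16, align 8) → ends 88
within Vec3: width at 8
72 + 8 = 80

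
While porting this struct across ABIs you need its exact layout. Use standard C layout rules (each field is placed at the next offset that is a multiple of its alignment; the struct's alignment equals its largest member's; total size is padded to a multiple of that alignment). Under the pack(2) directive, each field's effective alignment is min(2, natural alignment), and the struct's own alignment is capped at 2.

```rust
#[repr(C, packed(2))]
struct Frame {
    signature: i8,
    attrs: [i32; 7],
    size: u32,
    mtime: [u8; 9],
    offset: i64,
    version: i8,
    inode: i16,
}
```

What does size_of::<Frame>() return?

0..1  signature  (1B, 1-aligned)
1..2  -- padding (1B)
2..30  attrs  (28B, 2-aligned)
30..34  size  (4B, 2-aligned)
34..43  mtime  (9B, 1-aligned)
43..44  -- padding (1B)
44..52  offset  (8B, 2-aligned)
52..53  version  (1B, 1-aligned)
53..54  -- padding (1B)
54..56  inode  (2B, 2-aligned)
sizeof = 56, alignof = 2

56 bytes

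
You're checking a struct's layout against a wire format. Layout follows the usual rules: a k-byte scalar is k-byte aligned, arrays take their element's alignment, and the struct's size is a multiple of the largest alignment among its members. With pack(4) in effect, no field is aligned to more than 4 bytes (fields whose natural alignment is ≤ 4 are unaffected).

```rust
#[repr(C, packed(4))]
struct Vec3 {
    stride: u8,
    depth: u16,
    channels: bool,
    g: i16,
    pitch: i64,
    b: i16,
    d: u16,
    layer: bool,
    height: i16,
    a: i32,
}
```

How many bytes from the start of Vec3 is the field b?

@0: stride [1B, align 1] → 1
+1 pad (align 2)
@2: depth [2B, align 2] → 4
@4: channels [1B, align 1] → 5
+1 pad (align 2)
@6: g [2B, align 2] → 8
@8: pitch [8B, align 4] → 16
@16: b [2B, align 2] → 18

16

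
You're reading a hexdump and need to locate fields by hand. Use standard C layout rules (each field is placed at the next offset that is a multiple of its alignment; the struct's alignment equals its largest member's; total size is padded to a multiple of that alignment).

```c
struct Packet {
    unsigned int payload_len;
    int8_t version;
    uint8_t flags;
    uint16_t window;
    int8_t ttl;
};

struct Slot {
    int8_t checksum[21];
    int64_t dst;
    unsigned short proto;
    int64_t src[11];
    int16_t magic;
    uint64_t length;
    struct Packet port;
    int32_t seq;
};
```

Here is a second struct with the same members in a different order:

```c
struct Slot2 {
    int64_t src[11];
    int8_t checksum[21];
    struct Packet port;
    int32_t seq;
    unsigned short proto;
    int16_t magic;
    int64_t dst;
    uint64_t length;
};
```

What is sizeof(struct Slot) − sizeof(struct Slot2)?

8

Packet: 0..4  payload_len  (4B, 4-aligned); 4..5  version  (1B, 1-aligned); 5..6  flags  (1B, 1-aligned); 6..8  window  (2B, 2-aligned); 8..9  ttl  (1B, 1-aligned); 9..12  -- tail padding (3B); sizeof = 12, alignof = 4
0..21  checksum  (21B, 1-aligned)
21..24  -- padding (3B)
24..32  dst  (8B, 8-aligned)
32..34  proto  (2B, 2-aligned)
34..40  -- padding (6B)
40..128  src  (88B, 8-aligned)
128..130  magic  (2B, 2-aligned)
130..136  -- padding (6B)
136..144  length  (8B, 8-aligned)
144..156  port  (12B, 4-aligned)
156..160  seq  (4B, 4-aligned)
sizeof = 160, alignof = 8
— Slot2 —
0..88  src  (88B, 8-aligned)
88..109  checksum  (21B, 1-aligned)
109..112  -- padding (3B)
112..124  port  (12B, 4-aligned)
124..128  seq  (4B, 4-aligned)
128..130  proto  (2B, 2-aligned)
130..132  magic  (2B, 2-aligned)
132..136  -- padding (4B)
136..144  dst  (8B, 8-aligned)
144..152  length  (8B, 8-aligned)
sizeof = 152, alignof = 8
160 − 152 = 8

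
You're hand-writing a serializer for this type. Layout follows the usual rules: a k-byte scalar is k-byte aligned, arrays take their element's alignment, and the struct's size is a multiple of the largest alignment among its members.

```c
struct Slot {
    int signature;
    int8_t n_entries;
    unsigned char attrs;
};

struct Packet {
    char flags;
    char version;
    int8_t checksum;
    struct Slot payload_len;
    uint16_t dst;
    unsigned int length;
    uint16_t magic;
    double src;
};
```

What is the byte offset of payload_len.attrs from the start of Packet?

Slot: 0..4  signature  (4B, 4-aligned); 4..5  n_entries  (1B, 1-aligned); 5..6  attrs  (1B, 1-aligned); 6..8  -- tail padding (2B); sizeof = 8, alignof = 4
0..1  flags  (1B, 1-aligned)
1..2  version  (1B, 1-aligned)
2..3  checksum  (1B, 1-aligned)
3..4  -- padding (1B)
4..12  payload_len  (8B, 4-aligned)
within Slot: attrs at 5
4 + 5 = 9

9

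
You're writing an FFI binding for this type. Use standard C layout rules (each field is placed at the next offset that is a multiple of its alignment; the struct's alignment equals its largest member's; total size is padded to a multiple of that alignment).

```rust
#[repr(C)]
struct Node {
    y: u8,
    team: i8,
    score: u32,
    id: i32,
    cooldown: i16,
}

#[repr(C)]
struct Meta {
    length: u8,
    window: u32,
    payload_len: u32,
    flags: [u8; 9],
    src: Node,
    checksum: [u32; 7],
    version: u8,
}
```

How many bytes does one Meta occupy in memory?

Node: y at 0 (size 1, align 1) → ends 1; team at 1 (size 1, align 1) → ends 2; pad 2 to align 4 for score; score at 4 (size 4, align 4) → ends 8; id at 8 (size 4, align 4) → ends 12; cooldown at 12 (size 2, align 2) → ends 14; tail pad 2 to reach multiple of 4; total 16 bytes, alignment 4
length at 0 (size 1, align 1) → ends 1
pad 3 to align 4 for window
window at 4 (size 4, align 4) → ends 8
payload_len at 8 (size 4, align 4) → ends 12
flags at 12 (size 9, align 1) → ends 21
pad 3 to align 4 for src
src at 24 (size 16, align 4) → ends 40
checksum at 40 (size 28, align 4) → ends 68
version at 68 (size 1, align 1) → ends 69
tail pad 3 to reach multiple of 4
total 72 bytes, alignment 4

72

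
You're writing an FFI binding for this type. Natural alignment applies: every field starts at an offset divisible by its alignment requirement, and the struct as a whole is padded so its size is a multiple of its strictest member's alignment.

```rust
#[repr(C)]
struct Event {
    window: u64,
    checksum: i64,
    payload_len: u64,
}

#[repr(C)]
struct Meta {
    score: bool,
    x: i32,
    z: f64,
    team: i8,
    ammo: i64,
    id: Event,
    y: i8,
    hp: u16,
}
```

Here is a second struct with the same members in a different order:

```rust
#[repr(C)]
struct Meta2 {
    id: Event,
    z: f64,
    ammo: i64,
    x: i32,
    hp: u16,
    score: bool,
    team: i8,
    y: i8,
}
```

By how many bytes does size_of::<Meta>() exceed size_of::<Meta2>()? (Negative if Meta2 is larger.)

Event: 0..8  window  (8B, 8-aligned); 8..16  checksum  (8B, 8-aligned); 16..24  payload_len  (8B, 8-aligned); sizeof = 24, alignof = 8
0..1  score  (1B, 1-aligned)
1..4  -- padding (3B)
4..8  x  (4B, 4-aligned)
8..16  z  (8B, 8-aligned)
16..17  team  (1B, 1-aligned)
17..24  -- padding (7B)
24..32  ammo  (8B, 8-aligned)
32..56  id  (24B, 8-aligned)
56..57  y  (1B, 1-aligned)
57..58  -- padding (1B)
58..60  hp  (2B, 2-aligned)
60..64  -- tail padding (4B)
sizeof = 64, alignof = 8
— Meta2 —
0..24  id  (24B, 8-aligned)
24..32  z  (8B, 8-aligned)
32..40  ammo  (8B, 8-aligned)
40..44  x  (4B, 4-aligned)
44..46  hp  (2B, 2-aligned)
46..47  score  (1B, 1-aligned)
47..48  team  (1B, 1-aligned)
48..49  y  (1B, 1-aligned)
49..56  -- tail padding (7B)
sizeof = 56, alignof = 8
64 − 56 = 8

8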